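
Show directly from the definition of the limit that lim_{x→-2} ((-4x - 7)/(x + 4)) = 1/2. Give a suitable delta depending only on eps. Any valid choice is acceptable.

delta = min(1, (2/9)eps)

Let eps > 0. We want delta > 0 with 0 < |x + 2| < delta ⇒ |(-4x - 7)/(x + 4) − (1/2)| < eps.
Combining over a common denominator, (-4x - 7)/(x + 4) − (1/2) = [(-4x - 7)·2 − 1·(x + 4)] / [2·(x + 4)] = -9(x + 2) / (2(x + 4)).
So |(-4x - 7)/(x + 4) − (1/2)| = 9|x + 2| / (2·|x + 4|).
Restrict delta ≤ 1. Then |x + 2| < 1 gives |x + 4| = |(x + 2) + 2| ≥ 2 − 1 = 1.
Hence |(-4x - 7)/(x + 4) − (1/2)| < 9|x + 2|/(2·1) = (9/2)|x + 2|, which is < eps once |x + 2| < (2/9)eps.
Take delta = min(1, (2/9)eps). Then 0 < |x + 2| < delta forces both bounds, so |(-4x - 7)/(x + 4) − (1/2)| < eps.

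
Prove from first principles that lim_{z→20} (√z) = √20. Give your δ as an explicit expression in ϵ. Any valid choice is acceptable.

Let ϵ > 0. We want δ > 0 such that 0 < |z − 20| < δ implies |√z − √20| < ϵ.
Multiplying by the conjugate, |√z − √20| = |z − 20|/(√z + √20).
Restrict δ ≤ 20 so that |z − 20| < 20 forces z > 0, and then √z + √20 > √20.
Hence |√z − √20| < |z − 20|/√20, which is < ϵ once |z − 20| < √20·ϵ.
Take δ = min(20, √20·ϵ). If 0 < |z − 20| < δ then z > 0 and |√z − √20| < |z − 20|/√20 < ϵ.

δ = min(20, √20·ϵ)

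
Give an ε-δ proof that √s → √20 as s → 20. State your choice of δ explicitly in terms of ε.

δ = min(20, √20·ε)

Let ε > 0 be given. We want δ > 0 such that 0 < |s − 20| < δ implies |√s − √20| < ε.
Rationalise: √s − √20 = (s − 20)/(√s + √20), so |√s − √20| = |s − 20|/(√s + √20).
Restrict δ ≤ 20 so that |s − 20| < 20 forces s > 0, and then √s + √20 > √20.
Hence |√s − √20| < |s − 20|/√20, which is < ε once |s − 20| < √20·ε.
Take δ = min(20, √20·ε). If 0 < |s − 20| < δ then s > 0 and |√s − √20| < |s − 20|/√20 < ε.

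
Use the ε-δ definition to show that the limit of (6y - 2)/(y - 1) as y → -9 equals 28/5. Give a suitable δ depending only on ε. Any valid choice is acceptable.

δ = min(5, (25/2)ε)

Suppose ε > 0. We want δ > 0 with 0 < |y + 9| < δ ⇒ |(6y - 2)/(y - 1) − (28/5)| < ε.
Combining over a common denominator, (6y - 2)/(y - 1) − (28/5) = [(6y - 2)·(-10) − (-56)·(y - 1)] / [(-10)·(y - 1)] = -4(y + 9) / ((-10)(y - 1)).
So |(6y - 2)/(y - 1) − (28/5)| = 4|y + 9| / (10·|y − 1|).
Restrict δ ≤ 5. Then |y + 9| < 5 gives |y − 1| = |(y + 9) + (-10)| ≥ 10 − 5 = 5.
Hence |(6y - 2)/(y - 1) − (28/5)| < 4|y + 9|/(10·5) = (2/25)|y + 9|, which is < ε once |y + 9| < (25/2)ε.
Take δ = min(5, (25/2)ε). Then 0 < |y + 9| < δ forces both bounds, so |(6y - 2)/(y - 1) − (28/5)| < ε.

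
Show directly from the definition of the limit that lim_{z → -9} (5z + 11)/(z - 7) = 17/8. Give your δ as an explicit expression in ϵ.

δ = min(8, (64/23)ϵ)

Fix ϵ > 0. We want δ > 0 with 0 < |z + 9| < δ ⇒ |(5z + 11)/(z - 7) − (17/8)| < ϵ.
Combining over a common denominator, (5z + 11)/(z - 7) − (17/8) = [(5z + 11)·(-16) − (-34)·(z - 7)] / [(-16)·(z - 7)] = -46(z + 9) / ((-16)(z - 7)).
So |(5z + 11)/(z - 7) − (17/8)| = 46|z + 9| / (16·|z − 7|).
Restrict δ ≤ 8. Then |z + 9| < 8 gives |z − 7| = |(z + 9) + (-16)| ≥ 16 − 8 = 8.
Hence |(5z + 11)/(z - 7) − (17/8)| < 46|z + 9|/(16·8) = (23/64)|z + 9|, which is < ϵ once |z + 9| < (64/23)ϵ.
Take δ = min(8, (64/23)ϵ). Then 0 < |z + 9| < δ forces both bounds, so |(5z + 11)/(z - 7) − (17/8)| < ϵ.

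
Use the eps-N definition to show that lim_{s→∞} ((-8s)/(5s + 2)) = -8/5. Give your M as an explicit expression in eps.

Fix eps > 0. We seek M > 0 such that s > M implies |(-8s)/(5s + 2) + 8/5| < eps.
(-8s)/(5s + 2) + 8/5 = (5(-8s) − (-8)(5s + 2)) / (5(5s + 2)) = 16/(5(5s + 2)).
For s > 0 we have 5s + 2 > 5s, so |(-8s)/(5s + 2) + 8/5| = 16/(5(5s + 2)) < 16/(5·5s) = (16/25)/s.
Thus |(-8s)/(5s + 2) + 8/5| < eps whenever s > (16/25)/eps.
Take M = (16/25)/eps. If s > M then |(-8s)/(5s + 2) + 8/5| < (16/25)/s < eps.

M = (16/25)/eps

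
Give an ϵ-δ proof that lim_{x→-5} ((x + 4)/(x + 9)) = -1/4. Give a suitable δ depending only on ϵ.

δ = min(2, (8/5)ϵ)

Suppose ϵ > 0. We want δ > 0 with 0 < |x + 5| < δ ⇒ |(x + 4)/(x + 9) + 1/4| < ϵ.
Combining over a common denominator, (x + 4)/(x + 9) + 1/4 = [(x + 4)·4 − (-1)·(x + 9)] / [4·(x + 9)] = 5(x + 5) / (4(x + 9)).
So |(x + 4)/(x + 9) + 1/4| = 5|x + 5| / (4·|x + 9|).
Require δ ≤ 2, so |x + 9| ≥ |4| − |x + 5| > 4 − 2 = 2.
Hence |(x + 4)/(x + 9) + 1/4| < 5|x + 5|/(4·2) = (5/8)|x + 5|, which is < ϵ once |x + 5| < (8/5)ϵ.
Take δ = min(2, (8/5)ϵ). Then 0 < |x + 5| < δ forces both bounds, so |(x + 4)/(x + 9) + 1/4| < ϵ.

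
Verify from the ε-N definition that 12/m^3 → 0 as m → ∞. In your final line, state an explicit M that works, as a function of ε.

Fix ε > 0. For m ≥ 1, |12/m^3 − 0| = 12/m^3.
12/m^3 < ε ⇔ m^3 > 12/ε ⇔ m > (12/ε)^{1/3}.
Take M = (12/ε)^{1/3}. Then m > M implies 12/m^3 < ε.

M = (12/ε)^{1/3}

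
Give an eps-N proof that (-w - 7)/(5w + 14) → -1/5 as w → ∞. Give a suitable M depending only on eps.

Let eps > 0 be given. We seek M > 0 such that w > M implies |(-w - 7)/(5w + 14) + 1/5| < eps.
(-w - 7)/(5w + 14) + 1/5 = (5(-w - 7) − (-1)(5w + 14)) / (5(5w + 14)) = -21/(5(5w + 14)).
For w > 0 we have 5w + 14 > 5w, so |(-w - 7)/(5w + 14) + 1/5| = 21/(5(5w + 14)) < 21/(5·5w) = (21/25)/w.
Thus |(-w - 7)/(5w + 14) + 1/5| < eps whenever w > (21/25)/eps.
Take M = (21/25)/eps. If w > M then |(-w - 7)/(5w + 14) + 1/5| < (21/25)/w < eps.

M = (21/25)/eps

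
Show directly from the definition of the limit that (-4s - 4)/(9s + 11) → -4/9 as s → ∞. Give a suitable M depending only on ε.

Let ε > 0. We seek M > 0 such that s > M implies |(-4s - 4)/(9s + 11) + 4/9| < ε.
(-4s - 4)/(9s + 11) + 4/9 = (9(-4s - 4) − (-4)(9s + 11)) / (9(9s + 11)) = 8/(9(9s + 11)).
For s > 0 we have 9s + 11 > 9s, so |(-4s - 4)/(9s + 11) + 4/9| = 8/(9(9s + 11)) < 8/(9·9s) = (8/81)/s.
Thus |(-4s - 4)/(9s + 11) + 4/9| < ε whenever s > (8/81)/ε.
Take M = (8/81)/ε. If s > M then |(-4s - 4)/(9s + 11) + 4/9| < (8/81)/s < ε.

M = (8/81)/ε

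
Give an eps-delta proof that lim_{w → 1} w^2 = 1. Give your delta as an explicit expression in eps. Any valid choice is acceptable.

Fix eps > 0. We seek delta > 0 with 0 < |w − 1| < delta ⇒ |w^2 − 1| < eps.
Factor: w^2 − 1 = (w − 1)(w + 1), so |w^2 − 1| = |w − 1|·|w + 1|.
Impose delta ≤ 2 so that |w| < 3; then |w + 1| ≤ 4.
Hence |w^2 − 1| ≤ 4|w − 1|, which is < eps once |w − 1| < eps/4.
Take delta = min(2, eps/4). If 0 < |w − 1| < delta then both bounds hold and |w^2 − 1| ≤ 4|w − 1| < 4·(eps/4) = eps.

delta = min(2, eps/4)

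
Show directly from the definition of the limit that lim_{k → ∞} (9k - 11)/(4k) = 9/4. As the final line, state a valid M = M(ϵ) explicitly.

Let ϵ > 0 be given. For k ≥ 1, |(9k - 11)/(4k) − (9/4)| = |-44|/(4(4k)) = 44/(4(4k)).
Since 4k ≥ 4k for k ≥ 1, this is ≤ 44/(4·4k) = (11/4)/k.
So |(9k - 11)/(4k) − (9/4)| < ϵ whenever k > (11/4)/ϵ.
Take M = (11/4)/ϵ. If k > M then |(9k - 11)/(4k) − (9/4)| ≤ (11/4)/k < ϵ.

M = (11/4)/ϵ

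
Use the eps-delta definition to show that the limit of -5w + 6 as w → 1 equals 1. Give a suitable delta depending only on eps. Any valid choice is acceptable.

Let eps > 0. We need delta > 0 so that 0 < |w − 1| < delta implies |(-5w + 6) − 1| < eps.
Since (-5w + 6) − 1 = -5(w − 1), we have |(-5w + 6) − 1| = 5|w − 1|.
So 5|w − 1| < eps exactly when |w − 1| < eps/5.
Choosing delta = eps/5 gives |(-5w + 6) − 1| = 5|w − 1| < eps whenever |w − 1| < delta.

delta = eps/5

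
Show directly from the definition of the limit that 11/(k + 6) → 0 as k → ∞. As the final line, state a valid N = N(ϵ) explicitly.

Suppose ϵ > 0. For k ≥ 1, |11/(k + 6) − 0| = 11/(k + 6) ≤ 11/k.
We need 11/k < ϵ, i.e. k > 11/ϵ.
Take N = 11/ϵ. If k > N then |11/(k + 6)| ≤ 11/k < ϵ.

N = 11/ϵ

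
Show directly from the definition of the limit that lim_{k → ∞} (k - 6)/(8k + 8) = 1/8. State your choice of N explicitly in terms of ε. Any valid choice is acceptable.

Let ε > 0. For k ≥ 1, |(k - 6)/(8k + 8) − (1/8)| = |-56|/(8(8k + 8)) = 56/(8(8k + 8)).
Since 8k + 8 ≥ 8k for k ≥ 1, this is ≤ 56/(8·8k) = (7/8)/k.
So |(k - 6)/(8k + 8) − (1/8)| < ε whenever k > (7/8)/ε.
Take N = (7/8)/ε. If k > N then |(k - 6)/(8k + 8) − (1/8)| ≤ (7/8)/k < ε.

N = (7/8)/ε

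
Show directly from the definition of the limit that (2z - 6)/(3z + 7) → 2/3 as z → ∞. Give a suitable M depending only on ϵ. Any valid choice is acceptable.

M = (32/9)/ϵ

Let ϵ > 0. We seek M > 0 such that z > M implies |(2z - 6)/(3z + 7) − (2/3)| < ϵ.
(2z - 6)/(3z + 7) − (2/3) = (3(2z - 6) − 2(3z + 7)) / (3(3z + 7)) = -32/(3(3z + 7)).
For z > 0 we have 3z + 7 > 3z, so |(2z - 6)/(3z + 7) − (2/3)| = 32/(3(3z + 7)) < 32/(3·3z) = (32/9)/z.
Thus |(2z - 6)/(3z + 7) − (2/3)| < ϵ whenever z > (32/9)/ϵ.
Take M = (32/9)/ϵ. If z > M then |(2z - 6)/(3z + 7) − (2/3)| < (32/9)/z < ϵ.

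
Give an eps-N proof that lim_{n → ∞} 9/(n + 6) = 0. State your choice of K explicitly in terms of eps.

K = 9/eps

Fix eps > 0. For n ≥ 1, |9/(n + 6) − 0| = 9/(n + 6) ≤ 9/n.
We need 9/n < eps, i.e. n > 9/eps.
Take K = 9/eps. If n > K then |9/(n + 6)| ≤ 9/n < eps.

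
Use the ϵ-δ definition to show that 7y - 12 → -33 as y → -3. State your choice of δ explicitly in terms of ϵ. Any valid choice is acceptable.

δ = ϵ/7

Let ϵ > 0. We need δ > 0 so that 0 < |y + 3| < δ implies |(7y - 12) + 33| < ϵ.
|(7y - 12) + 33| = |7y + 21| = 7|y + 3|.
So 7|y + 3| < ϵ exactly when |y + 3| < ϵ/7.
Take δ = ϵ/7. If 0 < |y + 3| < δ then |(7y - 12) + 33| = 7|y + 3| < 7·(ϵ/7) = ϵ.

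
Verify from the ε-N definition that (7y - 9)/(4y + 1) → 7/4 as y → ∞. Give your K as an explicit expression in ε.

Fix ε > 0. We seek K > 0 such that y > K implies |(7y - 9)/(4y + 1) − (7/4)| < ε.
(7y - 9)/(4y + 1) − (7/4) = (4(7y - 9) − 7(4y + 1)) / (4(4y + 1)) = -43/(4(4y + 1)).
For y > 0 we have 4y + 1 > 4y, so |(7y - 9)/(4y + 1) − (7/4)| = 43/(4(4y + 1)) < 43/(4·4y) = (43/16)/y.
Thus |(7y - 9)/(4y + 1) − (7/4)| < ε whenever y > (43/16)/ε.
Take K = (43/16)/ε. If y > K then |(7y - 9)/(4y + 1) − (7/4)| < (43/16)/y < ε.

K = (43/16)/ε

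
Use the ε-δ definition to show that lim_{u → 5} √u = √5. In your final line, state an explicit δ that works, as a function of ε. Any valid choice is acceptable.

δ = min(5, √5·ε)

Let ε > 0. We want δ > 0 such that 0 < |u − 5| < δ implies |√u − √5| < ε.
Rationalise: √u − √5 = (u − 5)/(√u + √5), so |√u − √5| = |u − 5|/(√u + √5).
Restrict δ ≤ 5 so that |u − 5| < 5 forces u > 0, and then √u + √5 > √5.
Hence |√u − √5| < |u − 5|/√5, which is < ε once |u − 5| < √5·ε.
Take δ = min(5, √5·ε). If 0 < |u − 5| < δ then u > 0 and |√u − √5| < |u − 5|/√5 < ε.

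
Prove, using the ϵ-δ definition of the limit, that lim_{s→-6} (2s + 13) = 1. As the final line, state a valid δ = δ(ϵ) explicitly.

δ = ϵ/2

Suppose ϵ > 0. We need δ > 0 so that 0 < |s + 6| < δ implies |(2s + 13) − 1| < ϵ.
|(2s + 13) − 1| = |2s + 12| = 2|s + 6|.
Thus it suffices that |s + 6| < ϵ/2.
Take δ = ϵ/2. If 0 < |s + 6| < δ then |(2s + 13) − 1| = 2|s + 6| < 2·(ϵ/2) = ϵ.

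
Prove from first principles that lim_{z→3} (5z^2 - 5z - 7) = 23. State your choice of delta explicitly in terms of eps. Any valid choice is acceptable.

delta = min(2, eps/35)

Fix eps > 0. We want delta > 0 such that 0 < |z − 3| < delta implies |(5z^2 - 5z - 7) − 23| < eps.
(5z^2 - 5z - 7) − 23 = 5z^2 - 5z - 30 = (z − 3)(5z + 10).
So |(5z^2 - 5z - 7) − 23| = |z − 3|·|5z + 10|.
Assume first that |z − 3| < 2, so |z| < 5. Then |5z + 10| ≤ 5·5 + 10 = 35.
Hence |(5z^2 - 5z - 7) − 23| ≤ 35|z − 3| < eps provided |z − 3| < eps/35.
Take delta = min(2, eps/35). Then 0 < |z − 3| < delta gives both |z − 3| < 2 and |z − 3| < eps/35, so |(5z^2 - 5z - 7) − 23| < eps.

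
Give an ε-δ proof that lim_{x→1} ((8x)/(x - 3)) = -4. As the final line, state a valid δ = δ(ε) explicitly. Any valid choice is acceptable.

Suppose ε > 0. We want δ > 0 with 0 < |x − 1| < δ ⇒ |(8x)/(x - 3) + 4| < ε.
Combining over a common denominator, (8x)/(x - 3) + 4 = [(8x)·(-2) − 8·(x - 3)] / [(-2)·(x - 3)] = -24(x − 1) / ((-2)(x - 3)).
So |(8x)/(x - 3) + 4| = 24|x − 1| / (2·|x − 3|).
Restrict δ ≤ 1. Then |x − 1| < 1 gives |x − 3| = |(x − 1) + (-2)| ≥ 2 − 1 = 1.
Hence |(8x)/(x - 3) + 4| < 24|x − 1|/(2·1) = 12|x − 1|, which is < ε once |x − 1| < (1/12)ε.
Take δ = min(1, (1/12)ε). Then 0 < |x − 1| < δ forces both bounds, so |(8x)/(x - 3) + 4| < ε.

δ = min(1, (1/12)ε)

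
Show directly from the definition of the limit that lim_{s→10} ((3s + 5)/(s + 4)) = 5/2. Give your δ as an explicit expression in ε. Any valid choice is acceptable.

Let ε > 0 be given. We want δ > 0 with 0 < |s − 10| < δ ⇒ |(3s + 5)/(s + 4) − (5/2)| < ε.
Combining over a common denominator, (3s + 5)/(s + 4) − (5/2) = [(3s + 5)·14 − 35·(s + 4)] / [14·(s + 4)] = 7(s − 10) / (14(s + 4)).
So |(3s + 5)/(s + 4) − (5/2)| = 7|s − 10| / (14·|s + 4|).
Require δ ≤ 7, so |s + 4| ≥ |14| − |s − 10| > 14 − 7 = 7.
Hence |(3s + 5)/(s + 4) − (5/2)| < 7|s − 10|/(14·7) = (1/14)|s − 10|, which is < ε once |s − 10| < 14ε.
Take δ = min(7, 14ε). Then 0 < |s − 10| < δ forces both bounds, so |(3s + 5)/(s + 4) − (5/2)| < ε.

δ = min(7, 14ε)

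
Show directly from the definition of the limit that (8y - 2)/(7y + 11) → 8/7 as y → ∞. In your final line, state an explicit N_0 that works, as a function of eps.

N_0 = (102/49)/eps

Let eps > 0. We seek N_0 > 0 such that y > N_0 implies |(8y - 2)/(7y + 11) − (8/7)| < eps.
(8y - 2)/(7y + 11) − (8/7) = (7(8y - 2) − 8(7y + 11)) / (7(7y + 11)) = -102/(7(7y + 11)).
For y > 0 we have 7y + 11 > 7y, so |(8y - 2)/(7y + 11) − (8/7)| = 102/(7(7y + 11)) < 102/(7·7y) = (102/49)/y.
Thus |(8y - 2)/(7y + 11) − (8/7)| < eps whenever y > (102/49)/eps.
Take N_0 = (102/49)/eps. If y > N_0 then |(8y - 2)/(7y + 11) − (8/7)| < (102/49)/y < eps.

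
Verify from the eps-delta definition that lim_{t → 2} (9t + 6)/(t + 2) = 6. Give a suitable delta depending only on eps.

delta = min(2, (2/3)eps)

Let eps > 0 be given. We want delta > 0 with 0 < |t − 2| < delta ⇒ |(9t + 6)/(t + 2) − 6| < eps.
Combining over a common denominator, (9t + 6)/(t + 2) − 6 = [(9t + 6)·4 − 24·(t + 2)] / [4·(t + 2)] = 12(t − 2) / (4(t + 2)).
So |(9t + 6)/(t + 2) − 6| = 12|t − 2| / (4·|t + 2|).
Require delta ≤ 2, so |t + 2| ≥ |4| − |t − 2| > 4 − 2 = 2.
Hence |(9t + 6)/(t + 2) − 6| < 12|t − 2|/(4·2) = (3/2)|t − 2|, which is < eps once |t − 2| < (2/3)eps.
Take delta = min(2, (2/3)eps). Then 0 < |t − 2| < delta forces both bounds, so |(9t + 6)/(t + 2) − 6| < eps.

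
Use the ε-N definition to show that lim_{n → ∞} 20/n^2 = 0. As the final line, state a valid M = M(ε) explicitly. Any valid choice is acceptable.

M = (20/ε)^{1/2}

Let ε > 0. For n ≥ 1, |20/n^2 − 0| = 20/n^2.
20/n^2 < ε ⇔ n^2 > 20/ε ⇔ n > (20/ε)^{1/2}.
Take M = (20/ε)^{1/2}. Then n > M implies 20/n^2 < ε.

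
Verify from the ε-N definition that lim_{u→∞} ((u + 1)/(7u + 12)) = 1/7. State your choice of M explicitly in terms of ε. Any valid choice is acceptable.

M = (5/49)/ε

Let ε > 0 be given. We seek M > 0 such that u > M implies |(u + 1)/(7u + 12) − (1/7)| < ε.
(u + 1)/(7u + 12) − (1/7) = (7(u + 1) − (7u + 12)) / (7(7u + 12)) = -5/(7(7u + 12)).
For u > 0 we have 7u + 12 > 7u, so |(u + 1)/(7u + 12) − (1/7)| = 5/(7(7u + 12)) < 5/(7·7u) = (5/49)/u.
Thus |(u + 1)/(7u + 12) − (1/7)| < ε whenever u > (5/49)/ε.
Take M = (5/49)/ε. If u > M then |(u + 1)/(7u + 12) − (1/7)| < (5/49)/u < ε.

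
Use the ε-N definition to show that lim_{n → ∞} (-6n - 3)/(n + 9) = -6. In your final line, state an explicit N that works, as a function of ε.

Let ε > 0 be given. For n ≥ 1, |(-6n - 3)/(n + 9) + 6| = |51|/((n + 9)) = 51/((n + 9)).
Since n + 9 ≥ n for n ≥ 1, this is ≤ 51/(n) = 51/n.
So |(-6n - 3)/(n + 9) + 6| < ε whenever n > 51/ε.
Take N = 51/ε. If n > N then |(-6n - 3)/(n + 9) + 6| ≤ 51/n < ε.

N = 51/ε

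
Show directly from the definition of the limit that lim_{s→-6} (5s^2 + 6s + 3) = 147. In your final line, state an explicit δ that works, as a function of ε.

Fix ε > 0. We want δ > 0 such that 0 < |s + 6| < δ implies |(5s^2 + 6s + 3) − 147| < ε.
(5s^2 + 6s + 3) − 147 = 5s^2 + 6s - 144 = (s + 6)(5s - 24).
So |(5s^2 + 6s + 3) − 147| = |s + 6|·|5s - 24|.
Assume first that |s + 6| < 1, so |s| < 7. Then |5s - 24| ≤ 5·7 + 24 = 59.
Hence |(5s^2 + 6s + 3) − 147| ≤ 59|s + 6| < ε provided |s + 6| < ε/59.
Choosing δ = min(1, ε/59) ensures both conditions, hence |(5s^2 + 6s + 3) − 147| < ε.

δ = min(1, ε/59)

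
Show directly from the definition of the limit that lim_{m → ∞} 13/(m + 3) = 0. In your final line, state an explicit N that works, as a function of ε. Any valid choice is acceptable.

N = 13/ε

Suppose ε > 0. For m ≥ 1, |13/(m + 3) − 0| = 13/(m + 3) ≤ 13/m.
We need 13/m < ε, i.e. m > 13/ε.
Take N = 13/ε. If m > N then |13/(m + 3)| ≤ 13/m < ε.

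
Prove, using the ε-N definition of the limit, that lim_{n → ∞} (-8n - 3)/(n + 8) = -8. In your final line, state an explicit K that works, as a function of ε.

K = 61/ε

Let ε > 0. For n ≥ 1, |(-8n - 3)/(n + 8) + 8| = |61|/((n + 8)) = 61/((n + 8)).
Since n + 8 ≥ n for n ≥ 1, this is ≤ 61/(n) = 61/n.
So |(-8n - 3)/(n + 8) + 8| < ε whenever n > 61/ε.
Take K = 61/ε. If n > K then |(-8n - 3)/(n + 8) + 8| ≤ 61/n < ε.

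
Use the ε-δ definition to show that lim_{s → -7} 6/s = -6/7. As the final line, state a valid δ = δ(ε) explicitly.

δ = min(7/2, (49/12)ε)

Let ε > 0. We seek δ > 0 such that 0 < |s + 7| < δ implies |6/s + 6/7| < ε.
|6/s + 6/7| = 6·|-7 − s|/(7·|s|) = 6|s + 7|/(7|s|).
Restrict δ ≤ 7/2. Then |s + 7| < 7/2 gives |s| > 7/2, so 7|s| > 49/2.
Then |6/s + 6/7| < 6|s + 7|/(49/2), which is < ε when |s + 7| < (49/12)ε.
Take δ = min(7/2, (49/12)ε). Then 0 < |s + 7| < δ gives both |s + 7| < 7/2 and |s + 7| < (49/12)ε, so |6/s + 6/7| < ε.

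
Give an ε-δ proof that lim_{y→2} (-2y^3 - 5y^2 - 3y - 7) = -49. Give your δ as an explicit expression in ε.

Let ε > 0 be given. We want δ > 0 such that 0 < |y − 2| < δ implies |(-2y^3 - 5y^2 - 3y - 7) + 49| < ε.
(-2y^3 - 5y^2 - 3y - 7) + 49 = -2y^3 - 5y^2 - 3y + 42 = (y − 2)(-2y^2 - 9y - 21).
So |(-2y^3 - 5y^2 - 3y - 7) + 49| = |y − 2|·|-2y^2 - 9y - 21|.
Assume first that |y − 2| < 1, so |y| < 3. Then |-2y^2 - 9y - 21| ≤ 2·3^2 + 9·3 + 21 = 66.
Hence |(-2y^3 - 5y^2 - 3y - 7) + 49| ≤ 66|y − 2| < ε provided |y − 2| < ε/66.
Choosing δ = min(1, ε/66) ensures both conditions, hence |(-2y^3 - 5y^2 - 3y - 7) + 49| < ε.

δ = min(1, ε/66)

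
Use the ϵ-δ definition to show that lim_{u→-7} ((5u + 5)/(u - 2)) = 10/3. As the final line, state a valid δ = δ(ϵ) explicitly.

Fix ϵ > 0. We want δ > 0 with 0 < |u + 7| < δ ⇒ |(5u + 5)/(u - 2) − (10/3)| < ϵ.
Combining over a common denominator, (5u + 5)/(u - 2) − (10/3) = [(5u + 5)·(-9) − (-30)·(u - 2)] / [(-9)·(u - 2)] = -15(u + 7) / ((-9)(u - 2)).
So |(5u + 5)/(u - 2) − (10/3)| = 15|u + 7| / (9·|u − 2|).
Restrict δ ≤ 9/2. Then |u + 7| < 9/2 gives |u − 2| = |(u + 7) + (-9)| ≥ 9 − 9/2 = 9/2.
Hence |(5u + 5)/(u - 2) − (10/3)| < 15|u + 7|/(9·(9/2)) = (10/27)|u + 7|, which is < ϵ once |u + 7| < (27/10)ϵ.
Take δ = min(9/2, (27/10)ϵ). Then 0 < |u + 7| < δ forces both bounds, so |(5u + 5)/(u - 2) − (10/3)| < ϵ.

δ = min(9/2, (27/10)ϵ)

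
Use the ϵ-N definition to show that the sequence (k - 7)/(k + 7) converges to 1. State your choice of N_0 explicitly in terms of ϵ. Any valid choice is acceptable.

N_0 = 14/ϵ

Let ϵ > 0 be given. For k ≥ 1, |(k - 7)/(k + 7) − 1| = |-14|/((k + 7)) = 14/((k + 7)).
Since k + 7 ≥ k for k ≥ 1, this is ≤ 14/(k) = 14/k.
So |(k - 7)/(k + 7) − 1| < ϵ whenever k > 14/ϵ.
Take N_0 = 14/ϵ. If k > N_0 then |(k - 7)/(k + 7) − 1| ≤ 14/k < ϵ.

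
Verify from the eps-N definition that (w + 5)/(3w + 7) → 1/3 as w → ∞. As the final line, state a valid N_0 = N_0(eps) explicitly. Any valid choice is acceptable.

N_0 = (8/9)/eps

Suppose eps > 0. We seek N_0 > 0 such that w > N_0 implies |(w + 5)/(3w + 7) − (1/3)| < eps.
(w + 5)/(3w + 7) − (1/3) = (3(w + 5) − (3w + 7)) / (3(3w + 7)) = 8/(3(3w + 7)).
For w > 0 we have 3w + 7 > 3w, so |(w + 5)/(3w + 7) − (1/3)| = 8/(3(3w + 7)) < 8/(3·3w) = (8/9)/w.
Thus |(w + 5)/(3w + 7) − (1/3)| < eps whenever w > (8/9)/eps.
Take N_0 = (8/9)/eps. If w > N_0 then |(w + 5)/(3w + 7) − (1/3)| < (8/9)/w < eps.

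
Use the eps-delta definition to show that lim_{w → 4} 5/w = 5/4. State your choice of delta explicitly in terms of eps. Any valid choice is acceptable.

Suppose eps > 0. We seek delta > 0 such that 0 < |w − 4| < delta implies |5/w − (5/4)| < eps.
|5/w − (5/4)| = 5·|4 − w|/(4·|w|) = 5|w − 4|/(4|w|).
Restrict delta ≤ 2. Then |w − 4| < 2 gives |w| > 2, so 4|w| > 8.
Then |5/w − (5/4)| < 5|w − 4|/8, which is < eps when |w − 4| < (8/5)eps.
Take delta = min(2, (8/5)eps). Then 0 < |w − 4| < delta gives both |w − 4| < 2 and |w − 4| < (8/5)eps, so |5/w − (5/4)| < eps.

delta = min(2, (8/5)eps)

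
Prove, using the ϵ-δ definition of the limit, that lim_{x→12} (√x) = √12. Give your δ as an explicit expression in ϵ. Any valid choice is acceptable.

δ = min(12, √12·ϵ)

Fix ϵ > 0. We want δ > 0 such that 0 < |x − 12| < δ implies |√x − √12| < ϵ.
Multiplying by the conjugate, |√x − √12| = |x − 12|/(√x + √12).
Restrict δ ≤ 12 so that |x − 12| < 12 forces x > 0, and then √x + √12 > √12.
Hence |√x − √12| < |x − 12|/√12, which is < ϵ once |x − 12| < √12·ϵ.
Take δ = min(12, √12·ϵ). If 0 < |x − 12| < δ then x > 0 and |√x − √12| < |x − 12|/√12 < ϵ.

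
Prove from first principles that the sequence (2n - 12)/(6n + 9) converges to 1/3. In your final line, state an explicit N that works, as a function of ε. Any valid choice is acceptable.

N = (5/2)/ε

Suppose ε > 0. For n ≥ 1, |(2n - 12)/(6n + 9) − (1/3)| = |-90|/(6(6n + 9)) = 90/(6(6n + 9)).
Since 6n + 9 ≥ 6n for n ≥ 1, this is ≤ 90/(6·6n) = (5/2)/n.
So |(2n - 12)/(6n + 9) − (1/3)| < ε whenever n > (5/2)/ε.
Take N = (5/2)/ε. If n > N then |(2n - 12)/(6n + 9) − (1/3)| ≤ (5/2)/n < ε.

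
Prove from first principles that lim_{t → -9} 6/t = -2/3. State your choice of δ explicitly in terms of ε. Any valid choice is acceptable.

Let ε > 0 be given. We seek δ > 0 such that 0 < |t + 9| < δ implies |6/t + 2/3| < ε.
|6/t + 2/3| = 6·|-9 − t|/(9·|t|) = 6|t + 9|/(9|t|).
Restrict δ ≤ 9/2. Then |t + 9| < 9/2 gives |t| > 9/2, so 9|t| > 81/2.
Then |6/t + 2/3| < 6|t + 9|/(81/2), which is < ε when |t + 9| < (27/4)ε.
Take δ = min(9/2, (27/4)ε). Then 0 < |t + 9| < δ gives both |t + 9| < 9/2 and |t + 9| < (27/4)ε, so |6/t + 2/3| < ε.

δ = min(9/2, (27/4)ε)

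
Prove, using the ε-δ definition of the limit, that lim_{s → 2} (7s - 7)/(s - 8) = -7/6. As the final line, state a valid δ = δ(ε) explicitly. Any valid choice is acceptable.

δ = min(3, (18/49)ε)

Let ε > 0 be given. We want δ > 0 with 0 < |s − 2| < δ ⇒ |(7s - 7)/(s - 8) + 7/6| < ε.
Combining over a common denominator, (7s - 7)/(s - 8) + 7/6 = [(7s - 7)·(-6) − 7·(s - 8)] / [(-6)·(s - 8)] = -49(s − 2) / ((-6)(s - 8)).
So |(7s - 7)/(s - 8) + 7/6| = 49|s − 2| / (6·|s − 8|).
Require δ ≤ 3, so |s − 8| ≥ |-6| − |s − 2| > 6 − 3 = 3.
Hence |(7s - 7)/(s - 8) + 7/6| < 49|s − 2|/(6·3) = (49/18)|s − 2|, which is < ε once |s − 2| < (18/49)ε.
Take δ = min(3, (18/49)ε). Then 0 < |s − 2| < δ forces both bounds, so |(7s - 7)/(s - 8) + 7/6| < ε.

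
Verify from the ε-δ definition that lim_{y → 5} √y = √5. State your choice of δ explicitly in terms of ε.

δ = min(5, √5·ε)

Suppose ε > 0. We want δ > 0 such that 0 < |y − 5| < δ implies |√y − √5| < ε.
Multiplying by the conjugate, |√y − √5| = |y − 5|/(√y + √5).
Restrict δ ≤ 5 so that |y − 5| < 5 forces y > 0, and then √y + √5 > √5.
Hence |√y − √5| < |y − 5|/√5, which is < ε once |y − 5| < √5·ε.
Take δ = min(5, √5·ε). If 0 < |y − 5| < δ then y > 0 and |√y − √5| < |y − 5|/√5 < ε.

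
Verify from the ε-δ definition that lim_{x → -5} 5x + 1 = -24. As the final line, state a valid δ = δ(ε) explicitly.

δ = ε/5

Fix ε > 0. We need δ > 0 so that 0 < |x + 5| < δ implies |(5x + 1) + 24| < ε.
Since (5x + 1) + 24 = 5(x + 5), we have |(5x + 1) + 24| = 5|x + 5|.
So 5|x + 5| < ε exactly when |x + 5| < ε/5.
Take δ = ε/5. If 0 < |x + 5| < δ then |(5x + 1) + 24| = 5|x + 5| < 5·(ε/5) = ε.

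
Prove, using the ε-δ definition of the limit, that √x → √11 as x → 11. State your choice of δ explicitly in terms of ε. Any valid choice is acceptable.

δ = min(11, √11·ε)

Let ε > 0. We want δ > 0 such that 0 < |x − 11| < δ implies |√x − √11| < ε.
Multiplying by the conjugate, |√x − √11| = |x − 11|/(√x + √11).
Restrict δ ≤ 11 so that |x − 11| < 11 forces x > 0, and then √x + √11 > √11.
Hence |√x − √11| < |x − 11|/√11, which is < ε once |x − 11| < √11·ε.
Take δ = min(11, √11·ε). If 0 < |x − 11| < δ then x > 0 and |√x − √11| < |x − 11|/√11 < ε.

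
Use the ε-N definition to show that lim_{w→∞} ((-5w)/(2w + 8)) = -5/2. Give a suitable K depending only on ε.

Let ε > 0 be given. We seek K > 0 such that w > K implies |(-5w)/(2w + 8) + 5/2| < ε.
(-5w)/(2w + 8) + 5/2 = (2(-5w) − (-5)(2w + 8)) / (2(2w + 8)) = 40/(2(2w + 8)).
For w > 0 we have 2w + 8 > 2w, so |(-5w)/(2w + 8) + 5/2| = 40/(2(2w + 8)) < 40/(2·2w) = 10/w.
Thus |(-5w)/(2w + 8) + 5/2| < ε whenever w > 10/ε.
Take K = 10/ε. If w > K then |(-5w)/(2w + 8) + 5/2| < 10/w < ε.

K = 10/ε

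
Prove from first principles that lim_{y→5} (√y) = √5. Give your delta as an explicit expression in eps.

Let eps > 0. We want delta > 0 such that 0 < |y − 5| < delta implies |√y − √5| < eps.
Rationalise: √y − √5 = (y − 5)/(√y + √5), so |√y − √5| = |y − 5|/(√y + √5).
Restrict delta ≤ 5 so that |y − 5| < 5 forces y > 0, and then √y + √5 > √5.
Hence |√y − √5| < |y − 5|/√5, which is < eps once |y − 5| < √5·eps.
Take delta = min(5, √5·eps). If 0 < |y − 5| < delta then y > 0 and |√y − √5| < |y − 5|/√5 < eps.

delta = min(5, √5·eps)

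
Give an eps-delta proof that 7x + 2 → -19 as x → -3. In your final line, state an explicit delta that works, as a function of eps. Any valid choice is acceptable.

Let eps > 0. We need delta > 0 so that 0 < |x + 3| < delta implies |(7x + 2) + 19| < eps.
Since (7x + 2) + 19 = 7(x + 3), we have |(7x + 2) + 19| = 7|x + 3|.
Thus it suffices that |x + 3| < eps/7.
Take delta = eps/7. If 0 < |x + 3| < delta then |(7x + 2) + 19| = 7|x + 3| < 7·(eps/7) = eps.

delta = eps/7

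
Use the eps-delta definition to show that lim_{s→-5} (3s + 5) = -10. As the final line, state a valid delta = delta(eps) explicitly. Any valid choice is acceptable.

Fix eps > 0. We need delta > 0 so that 0 < |s + 5| < delta implies |(3s + 5) + 10| < eps.
Since (3s + 5) + 10 = 3(s + 5), we have |(3s + 5) + 10| = 3|s + 5|.
Thus it suffices that |s + 5| < eps/3.
Choosing delta = eps/3 gives |(3s + 5) + 10| = 3|s + 5| < eps whenever |s + 5| < delta.

delta = eps/3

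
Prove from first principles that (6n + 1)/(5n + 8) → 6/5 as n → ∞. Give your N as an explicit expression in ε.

Suppose ε > 0. For n ≥ 1, |(6n + 1)/(5n + 8) − (6/5)| = |-43|/(5(5n + 8)) = 43/(5(5n + 8)).
Since 5n + 8 ≥ 5n for n ≥ 1, this is ≤ 43/(5·5n) = (43/25)/n.
So |(6n + 1)/(5n + 8) − (6/5)| < ε whenever n > (43/25)/ε.
Take N = (43/25)/ε. If n > N then |(6n + 1)/(5n + 8) − (6/5)| ≤ (43/25)/n < ε.

N = (43/25)/ε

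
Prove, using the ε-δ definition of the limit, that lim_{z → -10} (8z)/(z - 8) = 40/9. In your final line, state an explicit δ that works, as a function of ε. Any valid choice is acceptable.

Let ε > 0. We want δ > 0 with 0 < |z + 10| < δ ⇒ |(8z)/(z - 8) − (40/9)| < ε.
Combining over a common denominator, (8z)/(z - 8) − (40/9) = [(8z)·(-18) − (-80)·(z - 8)] / [(-18)·(z - 8)] = -64(z + 10) / ((-18)(z - 8)).
So |(8z)/(z - 8) − (40/9)| = 64|z + 10| / (18·|z − 8|).
Require δ ≤ 9, so |z − 8| ≥ |-18| − |z + 10| > 18 − 9 = 9.
Hence |(8z)/(z - 8) − (40/9)| < 64|z + 10|/(18·9) = (32/81)|z + 10|, which is < ε once |z + 10| < (81/32)ε.
Take δ = min(9, (81/32)ε). Then 0 < |z + 10| < δ forces both bounds, so |(8z)/(z - 8) − (40/9)| < ε.

δ = min(9, (81/32)ε)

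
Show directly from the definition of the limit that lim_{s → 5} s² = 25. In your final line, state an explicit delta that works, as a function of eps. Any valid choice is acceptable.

Fix eps > 0. We seek delta > 0 with 0 < |s − 5| < delta ⇒ |s² − 25| < eps.
Factor: s² − 25 = (s − 5)(s + 5), so |s² − 25| = |s − 5|·|s + 5|.
Restrict delta ≤ 1. Then |s − 5| < 1 gives |s| < 6, so by the triangle inequality |s + 5| ≤ 6 + 5 = 11.
Hence |s² − 25| ≤ 11|s − 5|, which is < eps once |s − 5| < eps/11.
Take delta = min(1, eps/11). If 0 < |s − 5| < delta then both bounds hold and |s² − 25| ≤ 11|s − 5| < 11·(eps/11) = eps.

delta = min(1, eps/11)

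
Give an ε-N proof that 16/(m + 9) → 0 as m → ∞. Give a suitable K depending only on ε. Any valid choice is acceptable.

Suppose ε > 0. For m ≥ 1, |16/(m + 9) − 0| = 16/(m + 9) ≤ 16/m.
We need 16/m < ε, i.e. m > 16/ε.
Take K = 16/ε. If m > K then |16/(m + 9)| ≤ 16/m < ε.

K = 16/ε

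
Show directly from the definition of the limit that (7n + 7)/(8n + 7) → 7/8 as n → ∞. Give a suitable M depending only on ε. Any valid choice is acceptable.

Let ε > 0 be given. For n ≥ 1, |(7n + 7)/(8n + 7) − (7/8)| = |7|/(8(8n + 7)) = 7/(8(8n + 7)).
Since 8n + 7 ≥ 8n for n ≥ 1, this is ≤ 7/(8·8n) = (7/64)/n.
So |(7n + 7)/(8n + 7) − (7/8)| < ε whenever n > (7/64)/ε.
Take M = (7/64)/ε. If n > M then |(7n + 7)/(8n + 7) − (7/8)| ≤ (7/64)/n < ε.

M = (7/64)/ε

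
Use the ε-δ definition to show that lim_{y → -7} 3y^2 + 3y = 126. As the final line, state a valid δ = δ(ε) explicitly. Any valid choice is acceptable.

δ = min(1, ε/42)

Fix ε > 0. We want δ > 0 such that 0 < |y + 7| < δ implies |(3y^2 + 3y) − 126| < ε.
(3y^2 + 3y) − 126 = 3y^2 + 3y - 126 = (y + 7)(3y - 18).
So |(3y^2 + 3y) − 126| = |y + 7|·|3y - 18|.
Assume first that |y + 7| < 1, so |y| < 8. Then |3y - 18| ≤ 3·8 + 18 = 42.
Hence |(3y^2 + 3y) − 126| ≤ 42|y + 7| < ε provided |y + 7| < ε/42.
Take δ = min(1, ε/42). Then 0 < |y + 7| < δ gives both |y + 7| < 1 and |y + 7| < ε/42, so |(3y^2 + 3y) − 126| < ε.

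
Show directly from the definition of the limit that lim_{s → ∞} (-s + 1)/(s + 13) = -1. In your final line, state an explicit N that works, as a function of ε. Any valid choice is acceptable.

N = 14/ε

Let ε > 0 be given. We seek N > 0 such that s > N implies |(-s + 1)/(s + 13) + 1| < ε.
(-s + 1)/(s + 13) + 1 = ((-s + 1) − (-1)(s + 13)) / ((s + 13)) = 14/((s + 13)).
For s > 0 we have s + 13 > s, so |(-s + 1)/(s + 13) + 1| = 14/((s + 13)) < 14/(s) = 14/s.
Thus |(-s + 1)/(s + 13) + 1| < ε whenever s > 14/ε.
Take N = 14/ε. If s > N then |(-s + 1)/(s + 13) + 1| < 14/s < ε.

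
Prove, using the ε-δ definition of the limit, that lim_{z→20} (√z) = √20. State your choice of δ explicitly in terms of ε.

Let ε > 0. We want δ > 0 such that 0 < |z − 20| < δ implies |√z − √20| < ε.
Multiplying by the conjugate, |√z − √20| = |z − 20|/(√z + √20).
Restrict δ ≤ 20 so that |z − 20| < 20 forces z > 0, and then √z + √20 > √20.
Hence |√z − √20| < |z − 20|/√20, which is < ε once |z − 20| < √20·ε.
Take δ = min(20, √20·ε). If 0 < |z − 20| < δ then z > 0 and |√z − √20| < |z − 20|/√20 < ε.

δ = min(20, √20·ε)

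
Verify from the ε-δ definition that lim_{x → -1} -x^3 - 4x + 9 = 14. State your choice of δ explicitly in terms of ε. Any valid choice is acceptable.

δ = min(2, ε/17)

Fix ε > 0. We want δ > 0 such that 0 < |x + 1| < δ implies |(-x^3 - 4x + 9) − 14| < ε.
(-x^3 - 4x + 9) − 14 = -x^3 - 4x - 5 = (x + 1)(-x^2 + x - 5).
So |(-x^3 - 4x + 9) − 14| = |x + 1|·|-x^2 + x - 5|.
Assume first that |x + 1| < 2, so |x| < 3. Then |-x^2 + x - 5| ≤ 3^2 + 3 + 5 = 17.
Hence |(-x^3 - 4x + 9) − 14| ≤ 17|x + 1| < ε provided |x + 1| < ε/17.
Take δ = min(2, ε/17). Then 0 < |x + 1| < δ gives both |x + 1| < 2 and |x + 1| < ε/17, so |(-x^3 - 4x + 9) − 14| < ε.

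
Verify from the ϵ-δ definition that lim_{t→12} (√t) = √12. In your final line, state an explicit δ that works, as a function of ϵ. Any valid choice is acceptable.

Let ϵ > 0. We want δ > 0 such that 0 < |t − 12| < δ implies |√t − √12| < ϵ.
Rationalise: √t − √12 = (t − 12)/(√t + √12), so |√t − √12| = |t − 12|/(√t + √12).
Restrict δ ≤ 12 so that |t − 12| < 12 forces t > 0, and then √t + √12 > √12.
Hence |√t − √12| < |t − 12|/√12, which is < ϵ once |t − 12| < √12·ϵ.
Take δ = min(12, √12·ϵ). If 0 < |t − 12| < δ then t > 0 and |√t − √12| < |t − 12|/√12 < ϵ.

δ = min(12, √12·ϵ)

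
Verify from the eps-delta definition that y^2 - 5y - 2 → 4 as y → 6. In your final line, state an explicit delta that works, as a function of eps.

Suppose eps > 0. We want delta > 0 such that 0 < |y − 6| < delta implies |(y^2 - 5y - 2) − 4| < eps.
(y^2 - 5y - 2) − 4 = y^2 - 5y - 6 = (y − 6)(y + 1).
So |(y^2 - 5y - 2) − 4| = |y − 6|·|y + 1|.
Assume first that |y − 6| < 2, so |y| < 8. Then |y + 1| ≤ 8 + 1 = 9.
Hence |(y^2 - 5y - 2) − 4| ≤ 9|y − 6| < eps provided |y − 6| < eps/9.
Choosing delta = min(2, eps/9) ensures both conditions, hence |(y^2 - 5y - 2) − 4| < eps.

delta = min(2, eps/9)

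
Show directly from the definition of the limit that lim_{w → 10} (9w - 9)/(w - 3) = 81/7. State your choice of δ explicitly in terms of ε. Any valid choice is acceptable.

δ = min(7/2, (49/36)ε)

Let ε > 0. We want δ > 0 with 0 < |w − 10| < δ ⇒ |(9w - 9)/(w - 3) − (81/7)| < ε.
Combining over a common denominator, (9w - 9)/(w - 3) − (81/7) = [(9w - 9)·7 − 81·(w - 3)] / [7·(w - 3)] = -18(w − 10) / (7(w - 3)).
So |(9w - 9)/(w - 3) − (81/7)| = 18|w − 10| / (7·|w − 3|).
Require δ ≤ 7/2, so |w − 3| ≥ |7| − |w − 10| > 7 − 7/2 = 7/2.
Hence |(9w - 9)/(w - 3) − (81/7)| < 18|w − 10|/(7·(7/2)) = (36/49)|w − 10|, which is < ε once |w − 10| < (49/36)ε.
Take δ = min(7/2, (49/36)ε). Then 0 < |w − 10| < δ forces both bounds, so |(9w - 9)/(w - 3) − (81/7)| < ε.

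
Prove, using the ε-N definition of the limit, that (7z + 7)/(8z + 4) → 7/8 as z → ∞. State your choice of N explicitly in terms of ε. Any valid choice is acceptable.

Fix ε > 0. We seek N > 0 such that z > N implies |(7z + 7)/(8z + 4) − (7/8)| < ε.
(7z + 7)/(8z + 4) − (7/8) = (8(7z + 7) − 7(8z + 4)) / (8(8z + 4)) = 28/(8(8z + 4)).
For z > 0 we have 8z + 4 > 8z, so |(7z + 7)/(8z + 4) − (7/8)| = 28/(8(8z + 4)) < 28/(8·8z) = (7/16)/z.
Thus |(7z + 7)/(8z + 4) − (7/8)| < ε whenever z > (7/16)/ε.
Take N = (7/16)/ε. If z > N then |(7z + 7)/(8z + 4) − (7/8)| < (7/16)/z < ε.

N = (7/16)/ε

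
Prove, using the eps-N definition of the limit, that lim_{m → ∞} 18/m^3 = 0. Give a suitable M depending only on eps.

Let eps > 0. For m ≥ 1, |18/m^3 − 0| = 18/m^3.
18/m^3 < eps ⇔ m^3 > 18/eps ⇔ m > (18/eps)^{1/3}.
Take M = (18/eps)^{1/3}. Then m > M implies 18/m^3 < eps.

M = (18/eps)^{1/3}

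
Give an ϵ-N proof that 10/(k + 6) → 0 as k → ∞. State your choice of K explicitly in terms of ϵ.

K = 10/ϵ

Let ϵ > 0 be given. For k ≥ 1, |10/(k + 6) − 0| = 10/(k + 6) ≤ 10/k.
We need 10/k < ϵ, i.e. k > 10/ϵ.
Take K = 10/ϵ. If k > K then |10/(k + 6)| ≤ 10/k < ϵ.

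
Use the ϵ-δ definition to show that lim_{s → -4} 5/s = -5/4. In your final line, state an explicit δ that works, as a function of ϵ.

Suppose ϵ > 0. We seek δ > 0 such that 0 < |s + 4| < δ implies |5/s + 5/4| < ϵ.
|5/s + 5/4| = 5·|-4 − s|/(4·|s|) = 5|s + 4|/(4|s|).
Require δ ≤ 2 so that |s| > 4 − 2 = 2, hence 4|s| > 8.
Then |5/s + 5/4| < 5|s + 4|/8, which is < ϵ when |s + 4| < (8/5)ϵ.
Take δ = min(2, (8/5)ϵ). Then 0 < |s + 4| < δ gives both |s + 4| < 2 and |s + 4| < (8/5)ϵ, so |5/s + 5/4| < ϵ.

δ = min(2, (8/5)ϵ)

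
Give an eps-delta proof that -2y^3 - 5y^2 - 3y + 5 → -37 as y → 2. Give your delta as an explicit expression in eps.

delta = min(2, eps/89)

Let eps > 0 be given. We want delta > 0 such that 0 < |y − 2| < delta implies |(-2y^3 - 5y^2 - 3y + 5) + 37| < eps.
(-2y^3 - 5y^2 - 3y + 5) + 37 = -2y^3 - 5y^2 - 3y + 42 = (y − 2)(-2y^2 - 9y - 21).
So |(-2y^3 - 5y^2 - 3y + 5) + 37| = |y − 2|·|-2y^2 - 9y - 21|.
Assume first that |y − 2| < 2, so |y| < 4. Then |-2y^2 - 9y - 21| ≤ 2·4^2 + 9·4 + 21 = 89.
Hence |(-2y^3 - 5y^2 - 3y + 5) + 37| ≤ 89|y − 2| < eps provided |y − 2| < eps/89.
Take delta = min(2, eps/89). Then 0 < |y − 2| < delta gives both |y − 2| < 2 and |y − 2| < eps/89, so |(-2y^3 - 5y^2 - 3y + 5) + 37| < eps.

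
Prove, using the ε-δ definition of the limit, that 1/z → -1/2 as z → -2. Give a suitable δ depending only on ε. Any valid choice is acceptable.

δ = min(1, 2ε)

Suppose ε > 0. We seek δ > 0 such that 0 < |z + 2| < δ implies |1/z + 1/2| < ε.
|1/z + 1/2| = |-2 − z|/(2·|z|) = |z + 2|/(2|z|).
Restrict δ ≤ 1. Then |z + 2| < 1 gives |z| > 1, so 2|z| > 2.
Then |1/z + 1/2| < |z + 2|/2, which is < ε when |z + 2| < 2ε.
Take δ = min(1, 2ε). Then 0 < |z + 2| < δ gives both |z + 2| < 1 and |z + 2| < 2ε, so |1/z + 1/2| < ε.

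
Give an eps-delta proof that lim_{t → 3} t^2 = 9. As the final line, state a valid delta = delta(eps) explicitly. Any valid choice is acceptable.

Fix eps > 0. We seek delta > 0 with 0 < |t − 3| < delta ⇒ |t^2 − 9| < eps.
Factor: t^2 − 9 = (t − 3)(t + 3), so |t^2 − 9| = |t − 3|·|t + 3|.
Restrict delta ≤ 2. Then |t − 3| < 2 gives |t| < 5, so by the triangle inequality |t + 3| ≤ 5 + 3 = 8.
Hence |t^2 − 9| ≤ 8|t − 3|, which is < eps once |t − 3| < eps/8.
Take delta = min(2, eps/8). If 0 < |t − 3| < delta then both bounds hold and |t^2 − 9| ≤ 8|t − 3| < 8·(eps/8) = eps.

delta = min(2, eps/8)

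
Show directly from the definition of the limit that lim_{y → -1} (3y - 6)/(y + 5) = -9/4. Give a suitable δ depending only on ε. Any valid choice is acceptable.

δ = min(2, (8/21)ε)

Suppose ε > 0. We want δ > 0 with 0 < |y + 1| < δ ⇒ |(3y - 6)/(y + 5) + 9/4| < ε.
Combining over a common denominator, (3y - 6)/(y + 5) + 9/4 = [(3y - 6)·4 − (-9)·(y + 5)] / [4·(y + 5)] = 21(y + 1) / (4(y + 5)).
So |(3y - 6)/(y + 5) + 9/4| = 21|y + 1| / (4·|y + 5|).
Restrict δ ≤ 2. Then |y + 1| < 2 gives |y + 5| = |(y + 1) + 4| ≥ 4 − 2 = 2.
Hence |(3y - 6)/(y + 5) + 9/4| < 21|y + 1|/(4·2) = (21/8)|y + 1|, which is < ε once |y + 1| < (8/21)ε.
Take δ = min(2, (8/21)ε). Then 0 < |y + 1| < δ forces both bounds, so |(3y - 6)/(y + 5) + 9/4| < ε.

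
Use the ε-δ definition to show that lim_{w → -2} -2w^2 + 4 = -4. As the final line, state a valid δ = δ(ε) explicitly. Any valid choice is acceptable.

Let ε > 0. We want δ > 0 such that 0 < |w + 2| < δ implies |(-2w^2 + 4) + 4| < ε.
(-2w^2 + 4) + 4 = -2w^2 + 8 = (w + 2)(-2w + 4).
So |(-2w^2 + 4) + 4| = |w + 2|·|-2w + 4|.
Require δ ≤ 1. Then |w + 2| < 1 gives |w| < 3, and by the triangle inequality |-2w + 4| ≤ 2·3 + 4 = 10.
Hence |(-2w^2 + 4) + 4| ≤ 10|w + 2| < ε provided |w + 2| < ε/10.
Take δ = min(1, ε/10). Then 0 < |w + 2| < δ gives both |w + 2| < 1 and |w + 2| < ε/10, so |(-2w^2 + 4) + 4| < ε.

δ = min(1, ε/10)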